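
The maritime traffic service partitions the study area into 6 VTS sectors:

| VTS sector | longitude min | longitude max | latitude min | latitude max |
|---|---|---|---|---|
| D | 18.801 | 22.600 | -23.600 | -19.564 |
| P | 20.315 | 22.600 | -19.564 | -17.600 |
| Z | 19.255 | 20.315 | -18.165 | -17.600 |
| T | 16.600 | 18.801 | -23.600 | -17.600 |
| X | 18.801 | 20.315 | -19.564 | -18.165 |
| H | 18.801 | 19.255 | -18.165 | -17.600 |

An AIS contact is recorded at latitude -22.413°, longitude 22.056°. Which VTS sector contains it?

The point has longitude = 22.056 and latitude = -22.413.
Only D satisfies 18.801 ≤ longitude ≤ 22.600 and -23.600 ≤ latitude ≤ -19.564.

D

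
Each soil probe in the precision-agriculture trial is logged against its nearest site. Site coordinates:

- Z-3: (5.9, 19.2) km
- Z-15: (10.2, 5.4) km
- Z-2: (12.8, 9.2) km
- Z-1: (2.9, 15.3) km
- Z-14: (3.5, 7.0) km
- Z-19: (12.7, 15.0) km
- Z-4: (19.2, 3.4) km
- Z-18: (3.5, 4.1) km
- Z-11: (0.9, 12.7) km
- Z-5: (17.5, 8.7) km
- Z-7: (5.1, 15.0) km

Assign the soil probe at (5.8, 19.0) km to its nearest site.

Squared distances to each site:
Z-3: 0.050; Z-15: 204.320; Z-2: 145.040; Z-1: 22.100; Z-14: 149.290; Z-19: 63.610; Z-4: 422.920; Z-18: 227.300; Z-11: 63.700; Z-5: 242.980; Z-7: 16.490.
Minimum at Z-3.

Z-3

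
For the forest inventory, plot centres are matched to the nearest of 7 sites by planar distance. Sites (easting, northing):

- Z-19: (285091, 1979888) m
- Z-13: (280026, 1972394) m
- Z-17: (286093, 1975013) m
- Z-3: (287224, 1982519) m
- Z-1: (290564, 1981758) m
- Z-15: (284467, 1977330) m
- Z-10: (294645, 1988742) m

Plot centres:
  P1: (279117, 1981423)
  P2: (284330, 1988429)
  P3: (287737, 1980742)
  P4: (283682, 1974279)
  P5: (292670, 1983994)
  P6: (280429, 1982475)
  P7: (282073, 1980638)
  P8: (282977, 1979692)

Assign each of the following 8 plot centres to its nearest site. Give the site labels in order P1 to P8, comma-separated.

P1 → Z-19 (d²=38044901.00)
P2 → Z-3 (d²=43303336.00)
P3 → Z-3 (d²=3420898.00)
P4 → Z-17 (d²=6351677.00)
P5 → Z-1 (d²=9434932.00)
P6 → Z-19 (d²=28426813.00)
P7 → Z-19 (d²=9670824.00)
P8 → Z-19 (d²=4507412.00)

Z-19, Z-3, Z-3, Z-17, Z-1, Z-19, Z-19, Z-19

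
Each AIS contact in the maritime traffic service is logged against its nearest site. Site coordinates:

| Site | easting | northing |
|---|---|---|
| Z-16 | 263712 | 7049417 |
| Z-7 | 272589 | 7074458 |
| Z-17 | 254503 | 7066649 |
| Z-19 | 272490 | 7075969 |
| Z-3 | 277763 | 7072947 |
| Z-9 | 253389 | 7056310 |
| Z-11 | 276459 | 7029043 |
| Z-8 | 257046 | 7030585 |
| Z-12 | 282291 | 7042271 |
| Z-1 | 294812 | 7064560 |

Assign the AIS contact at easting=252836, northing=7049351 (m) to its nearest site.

Z-9

Squared distances to each site:
Z-16: 118291732.000; Z-7: 1020542458.000; Z-17: 301999693.000; Z-19: 1094797640.000; Z-3: 1178126545.000; Z-9: 48733490.000; Z-11: 970460993.000; Z-8: 369886856.000; Z-12: 917723425.000; Z-1: 1993298257.000.
Minimum at Z-9.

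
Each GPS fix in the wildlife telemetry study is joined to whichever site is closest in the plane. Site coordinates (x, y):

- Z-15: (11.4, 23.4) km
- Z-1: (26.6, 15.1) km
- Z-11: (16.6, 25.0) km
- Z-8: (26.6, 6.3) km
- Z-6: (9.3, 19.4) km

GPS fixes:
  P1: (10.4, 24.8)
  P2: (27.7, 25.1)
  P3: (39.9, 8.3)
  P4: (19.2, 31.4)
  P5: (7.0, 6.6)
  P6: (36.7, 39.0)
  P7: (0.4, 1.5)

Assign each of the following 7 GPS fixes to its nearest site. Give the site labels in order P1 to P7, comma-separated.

P1 → Z-15 (d²=2.96)
P2 → Z-1 (d²=101.21)
P3 → Z-8 (d²=180.89)
P4 → Z-11 (d²=47.72)
P5 → Z-6 (d²=169.13)
P6 → Z-11 (d²=600.01)
P7 → Z-6 (d²=399.62)

Z-15, Z-1, Z-8, Z-11, Z-6, Z-11, Z-6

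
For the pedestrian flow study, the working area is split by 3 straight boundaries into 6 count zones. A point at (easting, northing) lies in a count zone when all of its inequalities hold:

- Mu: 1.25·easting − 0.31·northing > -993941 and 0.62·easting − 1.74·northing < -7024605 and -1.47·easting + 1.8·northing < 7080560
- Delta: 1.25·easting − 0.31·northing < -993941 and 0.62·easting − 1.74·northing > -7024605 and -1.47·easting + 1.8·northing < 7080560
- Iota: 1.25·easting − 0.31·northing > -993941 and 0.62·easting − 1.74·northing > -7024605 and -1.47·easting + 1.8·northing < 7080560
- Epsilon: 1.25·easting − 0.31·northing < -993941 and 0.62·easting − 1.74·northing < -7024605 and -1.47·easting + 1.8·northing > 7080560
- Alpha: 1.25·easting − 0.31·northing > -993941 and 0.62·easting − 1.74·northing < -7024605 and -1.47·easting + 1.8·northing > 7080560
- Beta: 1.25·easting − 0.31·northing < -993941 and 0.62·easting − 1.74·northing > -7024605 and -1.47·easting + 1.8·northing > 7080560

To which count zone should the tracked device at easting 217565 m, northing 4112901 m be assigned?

1.25·217565 − 0.31·4112901 = -1003043.060, which is < -993941
0.62·217565 − 1.74·4112901 = -7021557.440, which is > -7024605
-1.47·217565 + 1.8·4112901 = 7083401.250, which is > 7080560
This sign pattern matches Beta.

Beta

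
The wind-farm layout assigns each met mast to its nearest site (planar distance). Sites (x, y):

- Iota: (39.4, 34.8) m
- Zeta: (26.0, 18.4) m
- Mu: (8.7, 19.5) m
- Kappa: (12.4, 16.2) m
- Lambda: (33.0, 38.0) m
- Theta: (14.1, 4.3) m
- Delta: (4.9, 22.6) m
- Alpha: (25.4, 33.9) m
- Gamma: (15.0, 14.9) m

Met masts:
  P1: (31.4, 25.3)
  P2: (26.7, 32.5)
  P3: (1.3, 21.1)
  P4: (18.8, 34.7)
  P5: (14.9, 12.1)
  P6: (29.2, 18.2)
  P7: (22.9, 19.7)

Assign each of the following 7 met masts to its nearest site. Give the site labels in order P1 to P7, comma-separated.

Zeta, Alpha, Delta, Alpha, Gamma, Zeta, Zeta

P1 → Zeta (d²=76.77)
P2 → Alpha (d²=3.65)
P3 → Delta (d²=15.21)
P4 → Alpha (d²=44.20)
P5 → Gamma (d²=7.85)
P6 → Zeta (d²=10.28)
P7 → Zeta (d²=11.30)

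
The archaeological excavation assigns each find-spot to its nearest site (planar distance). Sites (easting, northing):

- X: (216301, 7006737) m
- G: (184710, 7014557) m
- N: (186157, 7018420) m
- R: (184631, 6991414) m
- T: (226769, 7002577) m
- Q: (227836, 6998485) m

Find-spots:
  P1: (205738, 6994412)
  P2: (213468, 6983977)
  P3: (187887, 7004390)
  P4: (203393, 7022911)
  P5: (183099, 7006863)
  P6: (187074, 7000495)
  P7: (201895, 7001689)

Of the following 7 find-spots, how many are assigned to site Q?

P1 → X
P2 → Q
P3 → G
P4 → N
P5 → G
P6 → R
P7 → X
1 of the 7 goes to Q.

1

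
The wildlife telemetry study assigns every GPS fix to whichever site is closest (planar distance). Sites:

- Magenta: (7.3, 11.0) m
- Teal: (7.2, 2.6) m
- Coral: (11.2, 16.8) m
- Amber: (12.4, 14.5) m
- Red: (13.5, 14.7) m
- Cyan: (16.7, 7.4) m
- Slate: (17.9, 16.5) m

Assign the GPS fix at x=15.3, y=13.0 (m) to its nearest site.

Squared distances to each site:
Magenta: 68.000; Teal: 173.770; Coral: 31.250; Amber: 10.660; Red: 6.130; Cyan: 33.320; Slate: 19.010.
Minimum at Red.

Red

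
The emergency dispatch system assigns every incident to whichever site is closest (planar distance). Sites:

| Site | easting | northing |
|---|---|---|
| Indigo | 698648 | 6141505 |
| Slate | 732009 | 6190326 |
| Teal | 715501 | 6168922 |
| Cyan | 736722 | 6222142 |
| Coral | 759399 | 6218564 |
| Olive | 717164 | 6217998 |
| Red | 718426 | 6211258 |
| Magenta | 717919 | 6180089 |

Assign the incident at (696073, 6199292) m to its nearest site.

Squared distances to each site:
Indigo: 3345967994.000; Slate: 1371785252.000; Teal: 1299784084.000; Cyan: 2174463701.000; Coral: 4381592260.000; Olive: 794744717.000; Red: 642841765.000; Magenta: 846002925.000.
Minimum at Red.

Red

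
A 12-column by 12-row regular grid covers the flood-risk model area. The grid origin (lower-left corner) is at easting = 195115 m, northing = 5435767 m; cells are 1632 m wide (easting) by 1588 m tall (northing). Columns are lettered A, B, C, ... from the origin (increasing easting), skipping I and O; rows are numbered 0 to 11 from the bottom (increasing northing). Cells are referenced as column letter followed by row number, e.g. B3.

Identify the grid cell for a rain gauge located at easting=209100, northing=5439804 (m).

Column index: ⌊(209100 − 195115) / 1632⌋ = ⌊8.569⌋ = 8 → column J
Row offset from origin: ⌊(5439804 − 5435767) / 1588⌋ = ⌊2.542⌋ = 2 → row 2

J2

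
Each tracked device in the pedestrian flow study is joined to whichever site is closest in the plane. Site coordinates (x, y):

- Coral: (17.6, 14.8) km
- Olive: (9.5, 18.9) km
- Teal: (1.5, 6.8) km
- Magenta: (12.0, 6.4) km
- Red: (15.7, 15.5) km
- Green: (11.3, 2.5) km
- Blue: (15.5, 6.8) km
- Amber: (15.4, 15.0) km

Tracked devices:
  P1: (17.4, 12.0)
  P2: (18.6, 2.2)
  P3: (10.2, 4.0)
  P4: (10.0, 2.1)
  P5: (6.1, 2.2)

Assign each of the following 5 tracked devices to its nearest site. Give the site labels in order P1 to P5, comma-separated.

P1 → Coral (d²=7.88)
P2 → Blue (d²=30.77)
P3 → Green (d²=3.46)
P4 → Green (d²=1.85)
P5 → Green (d²=27.13)

Coral, Blue, Green, Green, Green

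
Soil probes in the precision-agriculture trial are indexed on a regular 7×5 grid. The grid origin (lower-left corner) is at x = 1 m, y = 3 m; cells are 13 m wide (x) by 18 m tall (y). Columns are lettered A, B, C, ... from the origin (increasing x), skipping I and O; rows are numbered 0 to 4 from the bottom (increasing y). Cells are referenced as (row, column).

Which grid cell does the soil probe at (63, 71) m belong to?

(3, E)

Column index: ⌊(63 − 1) / 13⌋ = ⌊4.769⌋ = 4 → column E
Row offset from origin: ⌊(71 − 3) / 18⌋ = ⌊3.778⌋ = 3 → row 3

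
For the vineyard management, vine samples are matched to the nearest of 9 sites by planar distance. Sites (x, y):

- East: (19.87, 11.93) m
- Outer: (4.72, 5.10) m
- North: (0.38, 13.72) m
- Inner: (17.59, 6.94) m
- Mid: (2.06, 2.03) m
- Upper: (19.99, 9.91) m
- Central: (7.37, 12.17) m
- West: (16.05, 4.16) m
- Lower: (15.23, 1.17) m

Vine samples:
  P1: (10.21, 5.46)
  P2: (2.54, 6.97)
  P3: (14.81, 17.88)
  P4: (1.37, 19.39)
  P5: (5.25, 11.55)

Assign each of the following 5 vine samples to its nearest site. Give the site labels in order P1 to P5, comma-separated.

P1 → Outer (d²=30.27)
P2 → Outer (d²=8.25)
P3 → East (d²=61.01)
P4 → North (d²=33.13)
P5 → Central (d²=4.88)

Outer, Outer, East, North, Central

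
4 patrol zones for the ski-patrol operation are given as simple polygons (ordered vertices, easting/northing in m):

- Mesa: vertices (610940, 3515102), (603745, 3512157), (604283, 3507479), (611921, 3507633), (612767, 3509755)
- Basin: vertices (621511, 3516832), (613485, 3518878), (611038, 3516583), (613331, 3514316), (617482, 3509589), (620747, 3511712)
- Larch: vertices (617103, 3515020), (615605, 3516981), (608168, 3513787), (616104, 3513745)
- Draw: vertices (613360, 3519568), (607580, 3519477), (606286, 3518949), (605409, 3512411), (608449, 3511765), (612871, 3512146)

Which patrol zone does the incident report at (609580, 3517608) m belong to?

Cast a ray rightward from (609580, 3517608). For each polygon, the edges (by vertex number in listed order) whose endpoints lie on opposite sides of northing = 3517608, where each meets that height, and whether that is right or left of the point:
Mesa: no edge straddles that height → 0 crossings.
Basin: 1–2 at easting≈618466.9 (right), 2–3 at easting≈612130.9 (right) → 2 crossings.
Larch: no edge straddles that height → 0 crossings.
Draw: 3–4 at easting≈606106.1 (left), 6–1 at easting≈613230.9 (right) → 1 crossing.
Only Draw has an odd count, so the point is inside Draw.

Draw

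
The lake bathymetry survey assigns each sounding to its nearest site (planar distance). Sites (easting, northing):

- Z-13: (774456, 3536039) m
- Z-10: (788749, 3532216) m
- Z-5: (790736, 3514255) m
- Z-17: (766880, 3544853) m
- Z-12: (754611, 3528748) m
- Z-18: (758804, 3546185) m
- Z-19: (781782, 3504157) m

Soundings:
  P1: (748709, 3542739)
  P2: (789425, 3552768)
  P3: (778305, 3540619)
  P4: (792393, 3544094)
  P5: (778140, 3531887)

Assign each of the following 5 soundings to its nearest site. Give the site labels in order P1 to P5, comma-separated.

P1 → Z-18 (d²=113783941.00)
P2 → Z-10 (d²=422841680.00)
P3 → Z-13 (d²=35791201.00)
P4 → Z-10 (d²=154365620.00)
P5 → Z-13 (d²=30810960.00)

Z-18, Z-10, Z-13, Z-10, Z-13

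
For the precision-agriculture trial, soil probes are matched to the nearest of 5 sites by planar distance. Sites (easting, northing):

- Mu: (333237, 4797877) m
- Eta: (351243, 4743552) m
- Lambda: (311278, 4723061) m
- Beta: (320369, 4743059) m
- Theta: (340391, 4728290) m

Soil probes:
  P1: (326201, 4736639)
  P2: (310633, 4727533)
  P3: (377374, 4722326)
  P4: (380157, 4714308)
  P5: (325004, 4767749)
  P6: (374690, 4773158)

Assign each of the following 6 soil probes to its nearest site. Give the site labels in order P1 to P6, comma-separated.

P1 → Beta (d²=75228624.00)
P2 → Lambda (d²=20414809.00)
P3 → Eta (d²=1133372237.00)
P4 → Eta (d²=1691230932.00)
P5 → Beta (d²=631079325.00)
P6 → Eta (d²=1426277045.00)

Beta, Lambda, Eta, Eta, Beta, Eta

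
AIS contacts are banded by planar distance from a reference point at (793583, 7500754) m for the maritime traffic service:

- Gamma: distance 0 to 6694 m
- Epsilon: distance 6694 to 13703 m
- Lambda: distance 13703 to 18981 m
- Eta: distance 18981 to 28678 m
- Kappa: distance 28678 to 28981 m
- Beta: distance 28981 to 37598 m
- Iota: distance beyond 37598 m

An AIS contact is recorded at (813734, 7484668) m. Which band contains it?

Eta

Distance = √((813734−793583)² + (7484668−7500754)²) = √(406062801.000 + 258759396.000) = 25784.146 m.
18981 ≤ 25784.146 < 28678 → Eta.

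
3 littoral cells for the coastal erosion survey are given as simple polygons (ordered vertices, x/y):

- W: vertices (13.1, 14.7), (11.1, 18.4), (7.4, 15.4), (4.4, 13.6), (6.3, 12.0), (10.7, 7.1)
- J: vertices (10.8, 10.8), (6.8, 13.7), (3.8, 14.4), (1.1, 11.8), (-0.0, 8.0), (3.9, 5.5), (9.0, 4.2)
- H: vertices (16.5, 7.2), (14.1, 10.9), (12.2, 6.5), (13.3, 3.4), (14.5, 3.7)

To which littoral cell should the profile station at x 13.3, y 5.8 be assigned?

Cast a ray rightward from (13.3, 5.8). For each polygon, the edges (by vertex number in listed order) whose endpoints lie on opposite sides of y = 5.8, where each meets that height, and whether that is right or left of the point:
W: no edge straddles that height → 0 crossings.
J: 5–6 at x≈3.43 (left), 7–1 at x≈9.44 (left) → 0 crossings.
H: 3–4 at x≈12.45 (left), 5–1 at x≈15.70 (right) → 1 crossing.
Only H has an odd count, so the point is inside H.

H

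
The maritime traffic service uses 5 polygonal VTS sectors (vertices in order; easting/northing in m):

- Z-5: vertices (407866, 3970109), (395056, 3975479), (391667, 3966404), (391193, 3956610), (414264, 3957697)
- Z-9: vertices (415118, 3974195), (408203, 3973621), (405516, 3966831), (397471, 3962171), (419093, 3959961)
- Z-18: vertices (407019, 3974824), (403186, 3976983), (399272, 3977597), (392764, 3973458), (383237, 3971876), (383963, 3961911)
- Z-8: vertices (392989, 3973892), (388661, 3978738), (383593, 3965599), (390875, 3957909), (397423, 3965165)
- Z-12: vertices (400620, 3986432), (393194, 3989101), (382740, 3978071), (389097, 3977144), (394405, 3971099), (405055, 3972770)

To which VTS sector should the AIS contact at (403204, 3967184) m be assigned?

Z-5

Cast a ray rightward from (403204, 3967184). For each polygon, the edges (by vertex number in listed order) whose endpoints lie on opposite sides of northing = 3967184, where each meets that height, and whether that is right or left of the point:
Z-5: 2–3 at easting≈391958.3 (left), 5–1 at easting≈409373.7 (right) → 1 crossing.
Z-9: 2–3 at easting≈405655.7 (right), 5–1 at easting≈417075.9 (right) → 2 crossings.
Z-18: 5–6 at easting≈383578.8 (left), 6–1 at easting≈393377.9 (left) → 0 crossings.
Z-8: 2–3 at easting≈384204.4 (left), 5–1 at easting≈396397.2 (left) → 0 crossings.
Z-12: no edge straddles that height → 0 crossings.
Only Z-5 has an odd count, so the point is inside Z-5.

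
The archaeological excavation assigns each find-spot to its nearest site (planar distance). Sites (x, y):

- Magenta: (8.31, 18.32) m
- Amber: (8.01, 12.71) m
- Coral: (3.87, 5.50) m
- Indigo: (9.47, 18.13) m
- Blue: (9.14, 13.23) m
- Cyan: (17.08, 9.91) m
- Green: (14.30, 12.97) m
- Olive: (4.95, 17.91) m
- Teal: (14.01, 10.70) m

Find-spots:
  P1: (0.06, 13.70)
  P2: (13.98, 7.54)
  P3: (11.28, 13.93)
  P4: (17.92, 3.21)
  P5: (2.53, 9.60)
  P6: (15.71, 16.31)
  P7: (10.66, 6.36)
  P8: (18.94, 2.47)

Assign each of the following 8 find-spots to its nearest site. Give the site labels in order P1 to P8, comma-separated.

Olive, Teal, Blue, Cyan, Coral, Green, Teal, Cyan

P1 → Olive (d²=41.64)
P2 → Teal (d²=9.99)
P3 → Blue (d²=5.07)
P4 → Cyan (d²=45.60)
P5 → Coral (d²=18.61)
P6 → Green (d²=13.14)
P7 → Teal (d²=30.06)
P8 → Cyan (d²=58.81)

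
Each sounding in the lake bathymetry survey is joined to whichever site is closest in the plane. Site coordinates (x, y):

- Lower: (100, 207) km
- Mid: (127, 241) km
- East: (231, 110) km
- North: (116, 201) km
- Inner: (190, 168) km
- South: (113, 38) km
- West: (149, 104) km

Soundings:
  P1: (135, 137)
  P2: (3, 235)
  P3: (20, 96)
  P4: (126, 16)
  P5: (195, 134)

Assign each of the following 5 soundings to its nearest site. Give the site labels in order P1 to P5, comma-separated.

P1 → West (d²=1285.00)
P2 → Lower (d²=10193.00)
P3 → South (d²=12013.00)
P4 → South (d²=653.00)
P5 → Inner (d²=1181.00)

West, Lower, South, South, Inner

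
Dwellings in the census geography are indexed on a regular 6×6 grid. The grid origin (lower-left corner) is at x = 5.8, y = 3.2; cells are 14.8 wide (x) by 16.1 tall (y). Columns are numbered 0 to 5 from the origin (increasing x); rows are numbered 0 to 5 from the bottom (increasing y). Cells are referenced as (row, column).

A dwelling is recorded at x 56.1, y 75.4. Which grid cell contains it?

Column index: ⌊(56.1 − 5.8) / 14.8⌋ = ⌊3.399⌋ = 3
Row offset from origin: ⌊(75.4 − 3.2) / 16.1⌋ = ⌊4.484⌋ = 4 → row 4

(4, 3)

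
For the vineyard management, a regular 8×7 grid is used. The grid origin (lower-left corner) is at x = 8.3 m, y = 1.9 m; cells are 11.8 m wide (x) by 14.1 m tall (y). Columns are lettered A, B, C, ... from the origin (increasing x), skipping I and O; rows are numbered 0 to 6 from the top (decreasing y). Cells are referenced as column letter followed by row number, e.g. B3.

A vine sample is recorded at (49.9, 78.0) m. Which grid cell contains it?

Column index: ⌊(49.9 − 8.3) / 11.8⌋ = ⌊3.525⌋ = 3 → column D
Row offset from origin: ⌊(78.0 − 1.9) / 14.1⌋ = ⌊5.397⌋ = 5 → row 1 (counted from top)

D1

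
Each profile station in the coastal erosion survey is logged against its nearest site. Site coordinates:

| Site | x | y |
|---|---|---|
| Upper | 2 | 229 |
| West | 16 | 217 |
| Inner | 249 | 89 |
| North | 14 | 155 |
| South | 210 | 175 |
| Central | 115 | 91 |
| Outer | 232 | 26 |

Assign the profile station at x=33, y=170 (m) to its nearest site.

Squared distances to each site:
Upper: 4442.000; West: 2498.000; Inner: 53217.000; North: 586.000; South: 31354.000; Central: 12965.000; Outer: 60337.000.
Minimum at North.

North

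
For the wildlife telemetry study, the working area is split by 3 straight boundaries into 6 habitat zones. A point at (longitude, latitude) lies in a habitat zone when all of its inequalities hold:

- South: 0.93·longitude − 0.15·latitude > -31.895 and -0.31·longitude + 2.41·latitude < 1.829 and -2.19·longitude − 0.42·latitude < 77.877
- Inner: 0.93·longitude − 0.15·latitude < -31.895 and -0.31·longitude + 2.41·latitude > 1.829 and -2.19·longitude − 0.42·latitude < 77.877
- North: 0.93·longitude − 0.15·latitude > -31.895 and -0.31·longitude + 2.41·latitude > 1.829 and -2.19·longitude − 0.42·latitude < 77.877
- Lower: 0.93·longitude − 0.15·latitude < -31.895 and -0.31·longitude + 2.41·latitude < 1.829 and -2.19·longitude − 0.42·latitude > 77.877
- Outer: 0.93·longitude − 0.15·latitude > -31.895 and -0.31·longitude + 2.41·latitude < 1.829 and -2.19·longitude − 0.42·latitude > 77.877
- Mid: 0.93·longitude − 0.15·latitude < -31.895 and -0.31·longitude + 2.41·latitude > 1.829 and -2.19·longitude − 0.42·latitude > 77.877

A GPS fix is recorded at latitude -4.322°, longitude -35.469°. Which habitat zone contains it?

Lower

0.93·-35.469 − 0.15·-4.322 = -32.338, which is < -31.895
-0.31·-35.469 + 2.41·-4.322 = 0.579, which is < 1.829
-2.19·-35.469 − 0.42·-4.322 = 79.492, which is > 77.877
This sign pattern matches Lower.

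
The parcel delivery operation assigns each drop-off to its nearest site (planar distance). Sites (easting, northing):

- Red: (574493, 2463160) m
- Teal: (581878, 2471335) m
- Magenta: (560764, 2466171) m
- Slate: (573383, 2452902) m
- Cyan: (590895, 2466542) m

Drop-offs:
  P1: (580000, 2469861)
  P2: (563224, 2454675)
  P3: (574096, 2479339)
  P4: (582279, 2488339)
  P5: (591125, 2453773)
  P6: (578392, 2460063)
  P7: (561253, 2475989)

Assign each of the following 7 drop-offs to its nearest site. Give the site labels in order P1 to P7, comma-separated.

P1 → Teal (d²=5699560.00)
P2 → Slate (d²=106348810.00)
P3 → Teal (d²=124623540.00)
P4 → Teal (d²=289296817.00)
P5 → Cyan (d²=163100261.00)
P6 → Red (d²=24793610.00)
P7 → Magenta (d²=96632245.00)

Teal, Slate, Teal, Teal, Cyan, Red, Magenta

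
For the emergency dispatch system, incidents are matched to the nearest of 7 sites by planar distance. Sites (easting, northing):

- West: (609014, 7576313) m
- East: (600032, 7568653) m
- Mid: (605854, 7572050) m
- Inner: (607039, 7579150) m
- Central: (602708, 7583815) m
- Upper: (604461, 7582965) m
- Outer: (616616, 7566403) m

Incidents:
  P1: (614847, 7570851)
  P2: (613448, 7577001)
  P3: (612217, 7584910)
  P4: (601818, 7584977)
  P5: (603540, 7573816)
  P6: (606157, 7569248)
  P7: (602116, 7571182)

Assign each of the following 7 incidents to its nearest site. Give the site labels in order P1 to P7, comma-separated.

Outer, West, Inner, Central, Mid, Mid, East

P1 → Outer (d²=22914065.00)
P2 → West (d²=20133700.00)
P3 → Inner (d²=59989284.00)
P4 → Central (d²=2142344.00)
P5 → Mid (d²=8473352.00)
P6 → Mid (d²=7943013.00)
P7 → East (d²=10738897.00)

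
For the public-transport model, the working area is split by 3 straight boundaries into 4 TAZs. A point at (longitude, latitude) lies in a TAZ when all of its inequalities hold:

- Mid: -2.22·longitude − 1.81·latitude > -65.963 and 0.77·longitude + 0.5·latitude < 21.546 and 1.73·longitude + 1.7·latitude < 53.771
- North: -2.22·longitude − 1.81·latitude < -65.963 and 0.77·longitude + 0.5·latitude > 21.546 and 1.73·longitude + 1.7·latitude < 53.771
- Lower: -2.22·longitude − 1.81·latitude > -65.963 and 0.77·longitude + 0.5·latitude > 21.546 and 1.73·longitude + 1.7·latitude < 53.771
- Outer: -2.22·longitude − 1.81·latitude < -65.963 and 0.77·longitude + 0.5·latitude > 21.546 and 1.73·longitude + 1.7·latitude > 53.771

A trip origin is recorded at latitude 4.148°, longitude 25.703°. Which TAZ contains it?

-2.22·25.703 − 1.81·4.148 = -64.569, which is > -65.963
0.77·25.703 + 0.5·4.148 = 21.865, which is > 21.546
1.73·25.703 + 1.7·4.148 = 51.518, which is < 53.771
This sign pattern matches Lower.

Lower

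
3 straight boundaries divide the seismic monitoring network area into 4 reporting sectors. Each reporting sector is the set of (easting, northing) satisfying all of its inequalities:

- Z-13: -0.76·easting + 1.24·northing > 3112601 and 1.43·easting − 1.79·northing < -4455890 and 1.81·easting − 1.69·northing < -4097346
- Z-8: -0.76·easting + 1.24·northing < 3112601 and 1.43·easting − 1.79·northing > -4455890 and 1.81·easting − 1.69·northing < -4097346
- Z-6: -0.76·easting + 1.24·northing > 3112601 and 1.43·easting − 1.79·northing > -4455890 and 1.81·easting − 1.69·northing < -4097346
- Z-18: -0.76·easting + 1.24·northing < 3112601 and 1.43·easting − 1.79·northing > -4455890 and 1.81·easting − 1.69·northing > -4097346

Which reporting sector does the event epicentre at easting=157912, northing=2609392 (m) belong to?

-0.76·157912 + 1.24·2609392 = 3115632.960, which is > 3112601
1.43·157912 − 1.79·2609392 = -4444997.520, which is > -4455890
1.81·157912 − 1.69·2609392 = -4124051.760, which is < -4097346
This sign pattern matches Z-6.

Z-6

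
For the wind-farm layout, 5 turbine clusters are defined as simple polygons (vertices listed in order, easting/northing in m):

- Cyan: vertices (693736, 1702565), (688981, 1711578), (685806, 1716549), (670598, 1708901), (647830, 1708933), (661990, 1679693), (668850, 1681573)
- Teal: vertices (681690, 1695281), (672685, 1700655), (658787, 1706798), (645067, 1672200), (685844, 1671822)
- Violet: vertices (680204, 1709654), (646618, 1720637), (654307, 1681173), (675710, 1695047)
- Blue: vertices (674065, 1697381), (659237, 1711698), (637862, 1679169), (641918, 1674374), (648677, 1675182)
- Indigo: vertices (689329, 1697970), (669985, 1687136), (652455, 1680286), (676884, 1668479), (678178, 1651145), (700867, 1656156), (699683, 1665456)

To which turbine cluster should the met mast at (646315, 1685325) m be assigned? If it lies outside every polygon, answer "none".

Cast a ray rightward from (646315, 1685325). For each polygon, the edges (by vertex number in listed order) whose endpoints lie on opposite sides of northing = 1685325, where each meets that height, and whether that is right or left of the point:
Cyan: 5–6 at easting≈659262.6 (right), 7–1 at easting≈673298.0 (right) → 2 crossings.
Teal: 3–4 at easting≈650271.8 (right), 5–1 at easting≈683453.0 (right) → 2 crossings.
Violet: 2–3 at easting≈653498.0 (right), 3–4 at easting≈660712.2 (right) → 2 crossings.
Blue: 2–3 at easting≈641907.1 (left), 5–1 at easting≈660277.1 (right) → 1 crossing.
Indigo: 2–3 at easting≈665350.4 (right), 7–1 at easting≈693355.8 (right) → 2 crossings.
Only Blue has an odd count, so the point is inside Blue.

Blue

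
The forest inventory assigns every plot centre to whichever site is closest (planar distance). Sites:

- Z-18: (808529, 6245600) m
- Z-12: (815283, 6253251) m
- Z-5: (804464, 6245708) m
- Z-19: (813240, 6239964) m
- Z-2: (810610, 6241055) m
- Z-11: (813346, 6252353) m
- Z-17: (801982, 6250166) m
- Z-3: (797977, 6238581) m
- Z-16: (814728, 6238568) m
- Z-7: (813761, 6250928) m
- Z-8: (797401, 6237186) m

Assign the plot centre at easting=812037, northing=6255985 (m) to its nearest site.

Z-11

Squared distances to each site:
Z-18: 120154289.000; Z-12: 18011272.000; Z-5: 162967058.000; Z-19: 258119650.000; Z-2: 224941229.000; Z-11: 14904905.000; Z-17: 134963786.000; Z-3: 500582816.000; Z-16: 310593370.000; Z-7: 28545425.000; Z-8: 567614897.000.
Minimum at Z-11.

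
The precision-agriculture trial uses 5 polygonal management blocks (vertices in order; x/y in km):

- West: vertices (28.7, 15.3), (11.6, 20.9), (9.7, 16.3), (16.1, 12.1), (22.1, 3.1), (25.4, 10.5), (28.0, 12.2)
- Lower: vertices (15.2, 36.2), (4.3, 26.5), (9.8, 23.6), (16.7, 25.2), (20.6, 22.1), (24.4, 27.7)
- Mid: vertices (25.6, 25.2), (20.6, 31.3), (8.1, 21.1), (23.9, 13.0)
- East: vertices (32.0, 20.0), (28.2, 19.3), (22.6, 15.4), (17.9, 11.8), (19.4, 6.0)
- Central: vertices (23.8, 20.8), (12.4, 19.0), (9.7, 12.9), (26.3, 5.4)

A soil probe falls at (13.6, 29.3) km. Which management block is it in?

Cast a ray rightward from (13.6, 29.3). For each polygon, the edges (by vertex number in listed order) whose endpoints lie on opposite sides of y = 29.3, where each meets that height, and whether that is right or left of the point:
West: no edge straddles that height → 0 crossings.
Lower: 1–2 at x≈7.45 (left), 6–1 at x≈22.67 (right) → 1 crossing.
Mid: 1–2 at x≈22.24 (right), 2–3 at x≈18.15 (right) → 2 crossings.
East: no edge straddles that height → 0 crossings.
Central: no edge straddles that height → 0 crossings.
Only Lower has an odd count, so the point is inside Lower.

Lower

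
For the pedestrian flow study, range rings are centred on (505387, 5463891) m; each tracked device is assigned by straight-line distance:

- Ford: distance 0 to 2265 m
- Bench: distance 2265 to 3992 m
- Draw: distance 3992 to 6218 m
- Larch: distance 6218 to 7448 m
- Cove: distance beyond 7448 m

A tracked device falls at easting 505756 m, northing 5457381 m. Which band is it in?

Larch

Distance = √((505756−505387)² + (5457381−5463891)²) = √(136161.000 + 42380100.000) = 6520.449 m.
6218 ≤ 6520.449 < 7448 → Larch.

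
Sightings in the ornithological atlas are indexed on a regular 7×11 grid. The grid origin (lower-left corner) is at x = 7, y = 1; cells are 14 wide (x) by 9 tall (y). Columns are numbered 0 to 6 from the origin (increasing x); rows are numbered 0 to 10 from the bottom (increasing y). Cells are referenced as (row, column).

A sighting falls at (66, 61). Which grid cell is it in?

(6, 4)

Column index: ⌊(66 − 7) / 14⌋ = ⌊4.214⌋ = 4
Row offset from origin: ⌊(61 − 1) / 9⌋ = ⌊6.667⌋ = 6 → row 6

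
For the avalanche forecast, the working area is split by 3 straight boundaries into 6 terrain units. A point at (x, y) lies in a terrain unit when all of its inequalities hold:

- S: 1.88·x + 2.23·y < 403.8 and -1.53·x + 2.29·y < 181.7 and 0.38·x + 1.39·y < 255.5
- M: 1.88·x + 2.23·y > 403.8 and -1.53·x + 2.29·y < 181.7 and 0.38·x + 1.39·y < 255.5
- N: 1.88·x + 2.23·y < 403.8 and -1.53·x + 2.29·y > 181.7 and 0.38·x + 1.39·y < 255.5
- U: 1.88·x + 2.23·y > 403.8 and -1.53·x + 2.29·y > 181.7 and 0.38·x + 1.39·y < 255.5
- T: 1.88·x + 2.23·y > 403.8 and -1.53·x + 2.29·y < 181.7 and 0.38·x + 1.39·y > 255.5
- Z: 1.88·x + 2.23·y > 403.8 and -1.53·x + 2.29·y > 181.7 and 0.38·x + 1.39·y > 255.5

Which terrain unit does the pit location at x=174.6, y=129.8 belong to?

1.88·174.6 + 2.23·129.8 = 617.702, which is > 403.8
-1.53·174.6 + 2.29·129.8 = 30.104, which is < 181.7
0.38·174.6 + 1.39·129.8 = 246.770, which is < 255.5
This sign pattern matches M.

M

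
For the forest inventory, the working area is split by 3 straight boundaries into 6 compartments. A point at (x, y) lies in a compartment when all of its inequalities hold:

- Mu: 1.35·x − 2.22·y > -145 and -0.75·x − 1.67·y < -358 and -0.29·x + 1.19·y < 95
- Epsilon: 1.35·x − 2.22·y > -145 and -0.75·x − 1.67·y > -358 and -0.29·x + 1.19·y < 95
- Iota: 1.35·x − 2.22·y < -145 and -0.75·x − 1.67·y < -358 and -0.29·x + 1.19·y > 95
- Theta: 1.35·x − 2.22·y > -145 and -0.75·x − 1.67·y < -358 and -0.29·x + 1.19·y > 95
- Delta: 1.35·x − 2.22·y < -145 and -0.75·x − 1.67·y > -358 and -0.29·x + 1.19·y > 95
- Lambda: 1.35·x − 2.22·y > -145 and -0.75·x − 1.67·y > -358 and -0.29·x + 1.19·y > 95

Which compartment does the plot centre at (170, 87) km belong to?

Epsilon

1.35·170 − 2.22·87 = 36.360, which is > -145
-0.75·170 − 1.67·87 = -272.790, which is > -358
-0.29·170 + 1.19·87 = 54.230, which is < 95
This sign pattern matches Epsilon.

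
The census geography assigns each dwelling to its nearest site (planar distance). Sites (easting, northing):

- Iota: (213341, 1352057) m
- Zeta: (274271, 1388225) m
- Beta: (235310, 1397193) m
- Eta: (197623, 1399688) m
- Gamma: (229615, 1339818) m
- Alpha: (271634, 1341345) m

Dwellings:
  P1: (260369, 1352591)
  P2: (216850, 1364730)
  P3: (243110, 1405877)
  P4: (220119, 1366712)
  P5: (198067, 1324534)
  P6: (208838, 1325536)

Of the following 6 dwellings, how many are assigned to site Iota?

P1 → Alpha
P2 → Iota
P3 → Beta
P4 → Iota
P5 → Iota
P6 → Gamma
3 of the 6 go to Iota.

3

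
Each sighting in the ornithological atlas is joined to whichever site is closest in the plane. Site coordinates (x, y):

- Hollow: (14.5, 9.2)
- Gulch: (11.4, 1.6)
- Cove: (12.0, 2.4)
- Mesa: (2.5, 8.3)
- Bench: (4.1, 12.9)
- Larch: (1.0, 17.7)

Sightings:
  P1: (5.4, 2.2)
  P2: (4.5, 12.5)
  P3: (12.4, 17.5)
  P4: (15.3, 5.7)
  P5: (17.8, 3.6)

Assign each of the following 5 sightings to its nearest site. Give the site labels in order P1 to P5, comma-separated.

P1 → Gulch (d²=36.36)
P2 → Bench (d²=0.32)
P3 → Hollow (d²=73.30)
P4 → Hollow (d²=12.89)
P5 → Cove (d²=35.08)

Gulch, Bench, Hollow, Hollow, Cove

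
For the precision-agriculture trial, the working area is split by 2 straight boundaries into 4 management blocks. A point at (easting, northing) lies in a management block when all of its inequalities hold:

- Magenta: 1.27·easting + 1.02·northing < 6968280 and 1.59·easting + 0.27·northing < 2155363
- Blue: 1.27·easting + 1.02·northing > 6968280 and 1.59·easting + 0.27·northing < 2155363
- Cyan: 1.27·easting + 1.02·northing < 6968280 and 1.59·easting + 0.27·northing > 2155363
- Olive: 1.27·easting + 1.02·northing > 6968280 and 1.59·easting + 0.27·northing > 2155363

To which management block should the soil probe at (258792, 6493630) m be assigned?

Cyan

1.27·258792 + 1.02·6493630 = 6952168.440, which is < 6968280
1.59·258792 + 0.27·6493630 = 2164759.380, which is > 2155363
This sign pattern matches Cyan.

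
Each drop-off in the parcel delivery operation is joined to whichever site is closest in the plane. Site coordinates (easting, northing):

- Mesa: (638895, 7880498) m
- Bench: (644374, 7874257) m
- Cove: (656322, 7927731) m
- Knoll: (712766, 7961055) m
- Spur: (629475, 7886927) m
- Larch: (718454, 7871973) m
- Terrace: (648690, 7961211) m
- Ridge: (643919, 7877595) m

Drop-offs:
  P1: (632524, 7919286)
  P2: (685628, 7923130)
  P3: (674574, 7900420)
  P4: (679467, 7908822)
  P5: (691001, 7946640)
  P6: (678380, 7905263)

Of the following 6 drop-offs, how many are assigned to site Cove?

5

P1 → Cove
P2 → Cove
P3 → Cove
P4 → Cove
P5 → Knoll
P6 → Cove
5 of the 6 go to Cove.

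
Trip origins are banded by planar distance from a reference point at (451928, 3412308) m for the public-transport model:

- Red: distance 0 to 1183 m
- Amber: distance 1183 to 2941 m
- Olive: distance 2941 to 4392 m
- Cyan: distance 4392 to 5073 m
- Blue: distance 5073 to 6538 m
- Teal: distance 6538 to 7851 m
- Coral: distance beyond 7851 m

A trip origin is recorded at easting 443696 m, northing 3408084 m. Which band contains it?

Coral

Distance = √((443696−451928)² + (3408084−3412308)²) = √(67765824.000 + 17842176.000) = 9252.459 m.
7851 ≤ 9252.459 < ∞ → Coral.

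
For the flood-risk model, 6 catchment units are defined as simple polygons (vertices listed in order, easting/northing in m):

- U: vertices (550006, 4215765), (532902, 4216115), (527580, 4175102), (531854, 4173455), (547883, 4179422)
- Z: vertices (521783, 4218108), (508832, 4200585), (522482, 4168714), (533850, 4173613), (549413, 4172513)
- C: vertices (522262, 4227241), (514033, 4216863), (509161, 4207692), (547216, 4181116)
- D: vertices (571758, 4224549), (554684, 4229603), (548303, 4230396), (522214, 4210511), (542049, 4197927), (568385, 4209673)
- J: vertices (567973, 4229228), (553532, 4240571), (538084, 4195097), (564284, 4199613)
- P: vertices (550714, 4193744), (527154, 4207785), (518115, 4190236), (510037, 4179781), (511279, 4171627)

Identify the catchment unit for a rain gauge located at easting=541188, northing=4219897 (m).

Cast a ray rightward from (541188, 4219897). For each polygon, the edges (by vertex number in listed order) whose endpoints lie on opposite sides of northing = 4219897, where each meets that height, and whether that is right or left of the point:
U: no edge straddles that height → 0 crossings.
Z: no edge straddles that height → 0 crossings.
C: 1–2 at easting≈516438.7 (left), 4–1 at easting≈526235.2 (left) → 0 crossings.
D: 3–4 at easting≈534528.4 (left), 6–1 at easting≈570703.2 (right) → 1 crossing.
J: 2–3 at easting≈546508.8 (right), 4–1 at easting≈566810.7 (right) → 2 crossings.
P: no edge straddles that height → 0 crossings.
Only D has an odd count, so the point is inside D.

D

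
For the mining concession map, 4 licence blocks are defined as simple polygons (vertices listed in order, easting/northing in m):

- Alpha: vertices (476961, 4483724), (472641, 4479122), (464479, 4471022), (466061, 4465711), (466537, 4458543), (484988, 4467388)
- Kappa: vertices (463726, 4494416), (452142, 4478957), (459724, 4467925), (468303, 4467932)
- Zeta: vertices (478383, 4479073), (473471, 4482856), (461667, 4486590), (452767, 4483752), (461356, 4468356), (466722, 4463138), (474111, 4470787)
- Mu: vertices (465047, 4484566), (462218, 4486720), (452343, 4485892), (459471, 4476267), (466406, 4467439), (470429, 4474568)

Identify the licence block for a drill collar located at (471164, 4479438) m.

Cast a ray rightward from (471164, 4479438). For each polygon, the edges (by vertex number in listed order) whose endpoints lie on opposite sides of northing = 4479438, where each meets that height, and whether that is right or left of the point:
Alpha: 1–2 at easting≈472937.6 (right), 6–1 at easting≈479067.0 (right) → 2 crossings.
Kappa: 1–2 at easting≈452502.4 (left), 4–1 at easting≈466314.5 (left) → 0 crossings.
Zeta: 1–2 at easting≈477909.1 (right), 4–5 at easting≈455173.7 (left) → 1 crossing.
Mu: 3–4 at easting≈457122.6 (left), 6–1 at easting≈467807.4 (left) → 0 crossings.
Only Zeta has an odd count, so the point is inside Zeta.

Zeta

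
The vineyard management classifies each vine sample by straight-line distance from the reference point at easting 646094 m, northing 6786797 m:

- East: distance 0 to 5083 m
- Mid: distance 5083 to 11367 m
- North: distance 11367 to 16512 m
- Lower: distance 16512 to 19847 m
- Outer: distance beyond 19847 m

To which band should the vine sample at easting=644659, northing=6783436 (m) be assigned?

East

Distance = √((644659−646094)² + (6783436−6786797)²) = √(2059225.000 + 11296321.000) = 3654.524 m.
0 ≤ 3654.524 < 5083 → East.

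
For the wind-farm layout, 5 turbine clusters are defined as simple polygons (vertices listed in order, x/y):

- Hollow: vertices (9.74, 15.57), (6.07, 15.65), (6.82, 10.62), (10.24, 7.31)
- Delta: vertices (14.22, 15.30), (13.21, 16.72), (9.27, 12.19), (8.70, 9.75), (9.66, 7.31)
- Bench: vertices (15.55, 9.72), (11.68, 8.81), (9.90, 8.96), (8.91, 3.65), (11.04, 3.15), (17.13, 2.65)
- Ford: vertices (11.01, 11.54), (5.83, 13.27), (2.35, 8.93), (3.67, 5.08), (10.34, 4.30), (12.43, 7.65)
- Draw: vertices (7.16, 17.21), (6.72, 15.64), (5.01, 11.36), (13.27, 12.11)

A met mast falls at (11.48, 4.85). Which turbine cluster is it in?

Bench

Cast a ray rightward from (11.48, 4.85). For each polygon, the edges (by vertex number in listed order) whose endpoints lie on opposite sides of y = 4.85, where each meets that height, and whether that is right or left of the point:
Hollow: no edge straddles that height → 0 crossings.
Delta: no edge straddles that height → 0 crossings.
Bench: 3–4 at x≈9.134 (left), 6–1 at x≈16.638 (right) → 1 crossing.
Ford: 4–5 at x≈5.637 (left), 5–6 at x≈10.683 (left) → 0 crossings.
Draw: no edge straddles that height → 0 crossings.
Only Bench has an odd count, so the point is inside Bench.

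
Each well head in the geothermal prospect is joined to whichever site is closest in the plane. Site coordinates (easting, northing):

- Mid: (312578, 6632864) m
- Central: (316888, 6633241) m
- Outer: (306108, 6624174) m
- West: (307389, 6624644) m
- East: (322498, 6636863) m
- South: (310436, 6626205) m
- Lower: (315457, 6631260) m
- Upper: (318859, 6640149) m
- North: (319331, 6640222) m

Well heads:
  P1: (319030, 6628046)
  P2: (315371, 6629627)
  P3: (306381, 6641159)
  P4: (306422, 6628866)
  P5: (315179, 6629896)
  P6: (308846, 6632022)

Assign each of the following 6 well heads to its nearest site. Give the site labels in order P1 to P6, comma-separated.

Lower, Lower, Mid, West, Lower, Mid

P1 → Lower (d²=23096125.00)
P2 → Lower (d²=2674085.00)
P3 → Mid (d²=107209834.00)
P4 → West (d²=18760373.00)
P5 → Lower (d²=1937780.00)
P6 → Mid (d²=14636788.00)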